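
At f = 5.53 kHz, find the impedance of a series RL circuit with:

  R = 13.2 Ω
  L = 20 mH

Step 1 — Angular frequency: ω = 2π·f = 2π·5530 = 3.475e+04 rad/s.
Step 2 — Component impedances:
  R: Z = R = 13.2 Ω
  L: Z = jωL = j·3.475e+04·0.02 = 0 + j694.9 Ω
Step 3 — Series combination: Z_total = R + L = 13.2 + j694.9 Ω = 695∠88.9° Ω.

Z = 13.2 + j694.9 Ω = 695∠88.9° Ω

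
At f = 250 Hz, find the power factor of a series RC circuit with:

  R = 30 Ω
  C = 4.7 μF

Step 1 — Angular frequency: ω = 2π·f = 2π·250 = 1571 rad/s.
Step 2 — Component impedances:
  R: Z = R = 30 Ω
  C: Z = 1/(jωC) = -j/(ω·C) = 0 - j135.5 Ω
Step 3 — Series combination: Z_total = R + C = 30 - j135.5 Ω = 138.7∠-77.5° Ω.
Step 4 — Power factor: PF = cos(φ) = Re(Z)/|Z| = 30/138.73 = 0.2162.
Step 5 — Type: Im(Z) = -135.5 ⇒ leading (phase φ = -77.5°).

PF = 0.2162 (leading, φ = -77.5°)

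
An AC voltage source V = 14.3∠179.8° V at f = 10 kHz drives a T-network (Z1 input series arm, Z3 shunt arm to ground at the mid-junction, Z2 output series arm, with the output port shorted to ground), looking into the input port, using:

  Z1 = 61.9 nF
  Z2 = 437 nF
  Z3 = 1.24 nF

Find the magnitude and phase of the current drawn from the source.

Step 1 — Angular frequency: ω = 2π·f = 2π·1e+04 = 6.283e+04 rad/s.
Step 2 — Component impedances:
  Z1: Z = 1/(jωC) = -j/(ω·C) = 0 - j257.1 Ω
  Z2: Z = 1/(jωC) = -j/(ω·C) = 0 - j36.42 Ω
  Z3: Z = 1/(jωC) = -j/(ω·C) = 0 - j1.284e+04 Ω
Step 3 — With the output port shorted to ground, the output series arm Z2 runs from the junction to ground; the shunt arm Z3 also runs from the junction to ground. They appear in parallel: Z3 || Z2 = 0 - j36.32 Ω.
Step 4 — Series with input arm Z1: Z_in = Z1 + (Z3 || Z2) = 0 - j293.4 Ω = 293.4∠-90.0° Ω.
Step 5 — Source phasor: V = 14.3∠179.8° V = -14.3 + j0.04992 V.
Step 6 — Ohm's law: I = V / Z_total = (-14.3 + j0.04992) / (0 - j293.4) = -0.0001701 - j0.04873 A.
Step 7 — Convert to polar: |I| = 0.04873 A, ∠I = -90.2°.

I = 0.04873∠-90.2° A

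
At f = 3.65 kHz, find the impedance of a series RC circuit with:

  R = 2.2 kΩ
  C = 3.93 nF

Step 1 — Angular frequency: ω = 2π·f = 2π·3650 = 2.293e+04 rad/s.
Step 2 — Component impedances:
  R: Z = R = 2200 Ω
  C: Z = 1/(jωC) = -j/(ω·C) = 0 - j1.11e+04 Ω
Step 3 — Series combination: Z_total = R + C = 2200 - j1.11e+04 Ω = 1.131e+04∠-78.8° Ω.

Z = 2200 - j1.11e+04 Ω = 1.131e+04∠-78.8° Ω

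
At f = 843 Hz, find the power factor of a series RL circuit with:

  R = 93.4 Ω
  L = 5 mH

Step 1 — Angular frequency: ω = 2π·f = 2π·843 = 5297 rad/s.
Step 2 — Component impedances:
  R: Z = R = 93.4 Ω
  L: Z = jωL = j·5297·0.005 = 0 + j26.48 Ω
Step 3 — Series combination: Z_total = R + L = 93.4 + j26.48 Ω = 97.08∠15.8° Ω.
Step 4 — Power factor: PF = cos(φ) = Re(Z)/|Z| = 93.4/97.08 = 0.9621.
Step 5 — Type: Im(Z) = 26.48 ⇒ lagging (phase φ = 15.8°).

PF = 0.9621 (lagging, φ = 15.8°)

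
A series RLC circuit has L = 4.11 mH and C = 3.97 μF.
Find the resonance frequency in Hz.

Step 1 — Resonance condition Im(Z)=0 gives ω₀ = 1/√(LC).
Step 2 — ω₀ = 1/√(0.00411·3.97e-06) = 7829 rad/s.
Step 3 — f₀ = ω₀/(2π) = 1246 Hz.

f₀ = 1246 Hz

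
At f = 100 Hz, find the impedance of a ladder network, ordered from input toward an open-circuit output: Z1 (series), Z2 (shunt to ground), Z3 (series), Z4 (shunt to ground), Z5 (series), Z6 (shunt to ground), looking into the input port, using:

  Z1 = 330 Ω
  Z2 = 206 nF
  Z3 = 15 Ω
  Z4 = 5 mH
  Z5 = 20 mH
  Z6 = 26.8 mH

Step 1 — Angular frequency: ω = 2π·f = 2π·100 = 628.3 rad/s.
Step 2 — Component impedances:
  Z1: Z = R = 330 Ω
  Z2: Z = 1/(jωC) = -j/(ω·C) = 0 - j7726 Ω
  Z3: Z = R = 15 Ω
  Z4: Z = jωL = j·628.3·0.005 = 0 + j3.142 Ω
  Z5: Z = jωL = j·628.3·0.02 = 0 + j12.57 Ω
  Z6: Z = jωL = j·628.3·0.0268 = 0 + j16.84 Ω
Step 3 — Ladder network (open output): work backward from the far end, alternating series and parallel combinations. Z_in = 345 + j2.81 Ω = 345∠0.5° Ω.

Z = 345 + j2.81 Ω = 345∠0.5° Ω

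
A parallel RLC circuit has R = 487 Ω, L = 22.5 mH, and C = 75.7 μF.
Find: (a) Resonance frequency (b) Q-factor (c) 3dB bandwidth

Step 1 — Resonance: ω₀ = 1/√(LC) = 1/√(0.0225·7.57e-05) = 766.2 rad/s.
Step 2 — f₀ = ω₀/(2π) = 121.9 Hz.
Step 3 — Parallel Q: Q = R/(ω₀L) = 487/(766.2·0.0225) = 28.25.
Step 4 — Bandwidth: Δω = ω₀/Q = 27.13 rad/s; BW = Δω/(2π) = 4.317 Hz.

(a) f₀ = 121.9 Hz  (b) Q = 28.25  (c) BW = 4.317 Hz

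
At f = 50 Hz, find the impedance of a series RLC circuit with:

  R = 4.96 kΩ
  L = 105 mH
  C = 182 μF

Step 1 — Angular frequency: ω = 2π·f = 2π·50 = 314.2 rad/s.
Step 2 — Component impedances:
  R: Z = R = 4960 Ω
  L: Z = jωL = j·314.2·0.105 = 0 + j32.99 Ω
  C: Z = 1/(jωC) = -j/(ω·C) = 0 - j17.49 Ω
Step 3 — Series combination: Z_total = R + L + C = 4960 + j15.5 Ω = 4960∠0.2° Ω.

Z = 4960 + j15.5 Ω = 4960∠0.2° Ω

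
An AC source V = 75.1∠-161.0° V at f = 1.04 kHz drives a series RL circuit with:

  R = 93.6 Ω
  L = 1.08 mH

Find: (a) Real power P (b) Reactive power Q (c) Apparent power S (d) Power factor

Step 1 — Angular frequency: ω = 2π·f = 2π·1040 = 6535 rad/s.
Step 2 — Component impedances:
  R: Z = R = 93.6 Ω
  L: Z = jωL = j·6535·0.00108 = 0 + j7.057 Ω
Step 3 — Series combination: Z_total = R + L = 93.6 + j7.057 Ω = 93.87∠4.3° Ω.
Step 4 — Source phasor: V = 75.1∠-161.0° V = -71.01 - j24.45 V.
Step 5 — Current: I = V / Z = -0.7739 - j0.2029 A = 0.8001∠-165.3° A.
Step 6 — Complex power: S = V·I* = 59.92 + j4.518 VA.
Step 7 — Real power: P = Re(S) = 59.92 W.
Step 8 — Reactive power: Q = Im(S) = 4.518 VAR.
Step 9 — Apparent power: |S| = 60.09 VA.
Step 10 — Power factor: PF = P/|S| = 0.9972 (lagging).

(a) P = 59.92 W  (b) Q = 4.518 VAR  (c) S = 60.09 VA  (d) PF = 0.9972 (lagging)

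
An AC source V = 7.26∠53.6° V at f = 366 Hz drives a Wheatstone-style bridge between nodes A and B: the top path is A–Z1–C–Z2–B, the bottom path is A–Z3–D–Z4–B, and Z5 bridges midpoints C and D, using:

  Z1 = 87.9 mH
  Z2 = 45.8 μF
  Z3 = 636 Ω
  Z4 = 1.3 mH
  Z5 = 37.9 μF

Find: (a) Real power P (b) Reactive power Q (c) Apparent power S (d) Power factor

Step 1 — Angular frequency: ω = 2π·f = 2π·366 = 2300 rad/s.
Step 2 — Component impedances:
  Z1: Z = jωL = j·2300·0.0879 = 0 + j202.1 Ω
  Z2: Z = 1/(jωC) = -j/(ω·C) = 0 - j9.495 Ω
  Z3: Z = R = 636 Ω
  Z4: Z = jωL = j·2300·0.0013 = 0 + j2.99 Ω
  Z5: Z = 1/(jωC) = -j/(ω·C) = 0 - j11.47 Ω
Step 3 — Bridge requires nodal analysis (the Z5 bridge couples midpoints C and D, so the two paths cannot be reduced to a simple series/parallel combination). Setting node B to ground and injecting 1 A at node A, the 3-node admittance system at A, C, D solves to V_A = Z_AB = 55.11 + j180.5 Ω = 188.7∠73.0° Ω.
Step 4 — Source phasor: V = 7.26∠53.6° V = 4.308 + j5.844 V.
Step 5 — Current: I = V / Z = 0.03628 - j0.01279 A = 0.03847∠-19.4° A.
Step 6 — Complex power: S = V·I* = 0.08155 + j0.2671 VA.
Step 7 — Real power: P = Re(S) = 0.08155 W.
Step 8 — Reactive power: Q = Im(S) = 0.2671 VAR.
Step 9 — Apparent power: |S| = 0.2793 VA.
Step 10 — Power factor: PF = P/|S| = 0.292 (lagging).

(a) P = 0.08155 W  (b) Q = 0.2671 VAR  (c) S = 0.2793 VA  (d) PF = 0.292 (lagging)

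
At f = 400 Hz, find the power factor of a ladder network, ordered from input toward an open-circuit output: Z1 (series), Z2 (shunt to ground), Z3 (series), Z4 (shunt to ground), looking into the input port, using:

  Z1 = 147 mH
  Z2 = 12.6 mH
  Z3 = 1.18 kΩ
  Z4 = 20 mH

Step 1 — Angular frequency: ω = 2π·f = 2π·400 = 2513 rad/s.
Step 2 — Component impedances:
  Z1: Z = jωL = j·2513·0.147 = 0 + j369.5 Ω
  Z2: Z = jωL = j·2513·0.0126 = 0 + j31.67 Ω
  Z3: Z = R = 1180 Ω
  Z4: Z = jωL = j·2513·0.02 = 0 + j50.27 Ω
Step 3 — Ladder network (open output): work backward from the far end, alternating series and parallel combinations. Z_in = 0.8458 + j401.1 Ω = 401.1∠89.9° Ω.
Step 4 — Power factor: PF = cos(φ) = Re(Z)/|Z| = 0.8458/401.1 = 0.002109.
Step 5 — Type: Im(Z) = 401.1 ⇒ lagging (phase φ = 89.9°).

PF = 0.002109 (lagging, φ = 89.9°)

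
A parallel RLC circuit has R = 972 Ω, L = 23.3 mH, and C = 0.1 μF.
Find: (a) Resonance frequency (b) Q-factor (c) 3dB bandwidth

Step 1 — Resonance: ω₀ = 1/√(LC) = 1/√(0.0233·1e-07) = 2.072e+04 rad/s.
Step 2 — f₀ = ω₀/(2π) = 3297 Hz.
Step 3 — Parallel Q: Q = R/(ω₀L) = 972/(2.072e+04·0.0233) = 2.014.
Step 4 — Bandwidth: Δω = ω₀/Q = 1.029e+04 rad/s; BW = Δω/(2π) = 1637 Hz.

(a) f₀ = 3297 Hz  (b) Q = 2.014  (c) BW = 1637 Hz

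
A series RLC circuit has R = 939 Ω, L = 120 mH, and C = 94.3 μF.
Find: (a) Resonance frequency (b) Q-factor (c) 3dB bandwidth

Step 1 — Resonance: ω₀ = 1/√(LC) = 1/√(0.12·9.43e-05) = 297.3 rad/s.
Step 2 — f₀ = ω₀/(2π) = 47.31 Hz.
Step 3 — Series Q: Q = ω₀L/R = 297.3·0.12/939 = 0.03799.
Step 4 — Bandwidth: Δω = ω₀/Q = 7825 rad/s; BW = Δω/(2π) = 1245 Hz.

(a) f₀ = 47.31 Hz  (b) Q = 0.03799  (c) BW = 1245 Hz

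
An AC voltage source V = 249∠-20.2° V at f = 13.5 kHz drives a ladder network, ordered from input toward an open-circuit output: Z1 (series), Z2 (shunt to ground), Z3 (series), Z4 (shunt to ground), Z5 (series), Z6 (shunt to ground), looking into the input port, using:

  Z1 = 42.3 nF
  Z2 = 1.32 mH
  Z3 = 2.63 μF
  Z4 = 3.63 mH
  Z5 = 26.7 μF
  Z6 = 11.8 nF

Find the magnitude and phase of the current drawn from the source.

Step 1 — Angular frequency: ω = 2π·f = 2π·1.35e+04 = 8.482e+04 rad/s.
Step 2 — Component impedances:
  Z1: Z = 1/(jωC) = -j/(ω·C) = 0 - j278.7 Ω
  Z2: Z = jωL = j·8.482e+04·0.00132 = 0 + j112 Ω
  Z3: Z = 1/(jωC) = -j/(ω·C) = 0 - j4.483 Ω
  Z4: Z = jωL = j·8.482e+04·0.00363 = 0 + j307.9 Ω
  Z5: Z = 1/(jωC) = -j/(ω·C) = 0 - j0.4415 Ω
  Z6: Z = 1/(jωC) = -j/(ω·C) = 0 - j999.1 Ω
Step 3 — Ladder network (open output): work backward from the far end, alternating series and parallel combinations. Z_in = 0 - j189.4 Ω = 189.4∠-90.0° Ω.
Step 4 — Source phasor: V = 249∠-20.2° V = 233.7 - j85.98 V.
Step 5 — Ohm's law: I = V / Z_total = (233.7 - j85.98) / (0 - j189.4) = 0.4539 + j1.234 A.
Step 6 — Convert to polar: |I| = 1.314 A, ∠I = 69.8°.

I = 1.314∠69.8° A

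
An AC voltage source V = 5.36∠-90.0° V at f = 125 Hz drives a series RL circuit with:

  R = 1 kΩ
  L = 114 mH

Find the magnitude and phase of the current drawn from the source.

Step 1 — Angular frequency: ω = 2π·f = 2π·125 = 785.4 rad/s.
Step 2 — Component impedances:
  R: Z = R = 1000 Ω
  L: Z = jωL = j·785.4·0.114 = 0 + j89.54 Ω
Step 3 — Series combination: Z_total = R + L = 1000 + j89.54 Ω = 1004∠5.1° Ω.
Step 4 — Source phasor: V = 5.36∠-90.0° V = 0 - j5.36 V.
Step 5 — Ohm's law: I = V / Z_total = (0 - j5.36) / (1000 + j89.54) = -0.0004761 - j0.005317 A.
Step 6 — Convert to polar: |I| = 0.005339 A, ∠I = -95.1°.

I = 0.005339∠-95.1° A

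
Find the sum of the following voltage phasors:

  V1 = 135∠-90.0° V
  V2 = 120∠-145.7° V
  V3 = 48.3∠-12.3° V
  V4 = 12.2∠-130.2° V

Step 1 — Convert each phasor to rectangular form:
  V1 = 135·(cos(-90.0°) + j·sin(-90.0°)) = 0 - j135 V
  V2 = 120·(cos(-145.7°) + j·sin(-145.7°)) = -99.13 - j67.62 V
  V3 = 48.3·(cos(-12.3°) + j·sin(-12.3°)) = 47.19 - j10.29 V
  V4 = 12.2·(cos(-130.2°) + j·sin(-130.2°)) = -7.875 - j9.318 V
Step 2 — Sum components: V_total = -59.82 - j222.2 V.
Step 3 — Convert to polar: |V_total| = 230.1 V, ∠V_total = -105.1°.

V_total = 230.1∠-105.1° V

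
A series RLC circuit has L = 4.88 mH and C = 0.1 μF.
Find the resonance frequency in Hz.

Step 1 — Resonance condition Im(Z)=0 gives ω₀ = 1/√(LC).
Step 2 — ω₀ = 1/√(0.00488·1e-07) = 4.527e+04 rad/s.
Step 3 — f₀ = ω₀/(2π) = 7205 Hz.

f₀ = 7205 Hz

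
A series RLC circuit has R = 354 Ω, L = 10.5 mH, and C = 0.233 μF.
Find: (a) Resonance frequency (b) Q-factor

Step 1 — Resonance condition Im(Z)=0 gives ω₀ = 1/√(LC).
Step 2 — ω₀ = 1/√(0.0105·2.33e-07) = 2.022e+04 rad/s.
Step 3 — f₀ = ω₀/(2π) = 3218 Hz.
Step 4 — Series Q: Q = ω₀L/R = 2.022e+04·0.0105/354 = 0.5997.

(a) f₀ = 3218 Hz  (b) Q = 0.5997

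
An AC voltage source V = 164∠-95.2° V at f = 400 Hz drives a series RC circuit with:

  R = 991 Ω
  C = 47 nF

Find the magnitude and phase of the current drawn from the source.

Step 1 — Angular frequency: ω = 2π·f = 2π·400 = 2513 rad/s.
Step 2 — Component impedances:
  R: Z = R = 991 Ω
  C: Z = 1/(jωC) = -j/(ω·C) = 0 - j8466 Ω
Step 3 — Series combination: Z_total = R + C = 991 - j8466 Ω = 8523∠-83.3° Ω.
Step 4 — Source phasor: V = 164∠-95.2° V = -14.86 - j163.3 V.
Step 5 — Ohm's law: I = V / Z_total = (-14.86 - j163.3) / (991 - j8466) = 0.01883 - j0.00396 A.
Step 6 — Convert to polar: |I| = 0.01924 A, ∠I = -11.9°.

I = 0.01924∠-11.9° A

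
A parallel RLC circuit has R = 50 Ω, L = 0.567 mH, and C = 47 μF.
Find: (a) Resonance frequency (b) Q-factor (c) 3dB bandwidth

Step 1 — Resonance: ω₀ = 1/√(LC) = 1/√(0.000567·4.7e-05) = 6126 rad/s.
Step 2 — f₀ = ω₀/(2π) = 974.9 Hz.
Step 3 — Parallel Q: Q = R/(ω₀L) = 50/(6126·0.000567) = 14.4.
Step 4 — Bandwidth: Δω = ω₀/Q = 425.5 rad/s; BW = Δω/(2π) = 67.73 Hz.

(a) f₀ = 974.9 Hz  (b) Q = 14.4  (c) BW = 67.73 Hz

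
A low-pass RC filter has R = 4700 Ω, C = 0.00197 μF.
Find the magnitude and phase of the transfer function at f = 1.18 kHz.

Step 1 — Angular frequency: ω = 2π·1180 = 7414 rad/s.
Step 2 — Transfer function: H(jω) = 1/(1 + jωRC).
Step 3 — Denominator: 1 + jωRC = 1 + j·7414·4700·1.97e-09 = 1 + j0.06865.
Step 4 — H = 0.9953 - j0.06833.
Step 5 — Magnitude: |H| = 0.9977 (-0.0 dB); phase: φ = -3.9°.

|H| = 0.9977 (-0.0 dB), φ = -3.9°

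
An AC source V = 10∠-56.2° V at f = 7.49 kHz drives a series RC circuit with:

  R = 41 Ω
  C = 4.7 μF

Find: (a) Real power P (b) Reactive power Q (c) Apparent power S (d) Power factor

Step 1 — Angular frequency: ω = 2π·f = 2π·7490 = 4.706e+04 rad/s.
Step 2 — Component impedances:
  R: Z = R = 41 Ω
  C: Z = 1/(jωC) = -j/(ω·C) = 0 - j4.521 Ω
Step 3 — Series combination: Z_total = R + C = 41 - j4.521 Ω = 41.25∠-6.3° Ω.
Step 4 — Source phasor: V = 10∠-56.2° V = 5.563 - j8.31 V.
Step 5 — Current: I = V / Z = 0.1561 - j0.1855 A = 0.2424∠-49.9° A.
Step 6 — Complex power: S = V·I* = 2.41 - j0.2657 VA.
Step 7 — Real power: P = Re(S) = 2.41 W.
Step 8 — Reactive power: Q = Im(S) = -0.2657 VAR.
Step 9 — Apparent power: |S| = 2.424 VA.
Step 10 — Power factor: PF = P/|S| = 0.994 (leading).

(a) P = 2.41 W  (b) Q = -0.2657 VAR  (c) S = 2.424 VA  (d) PF = 0.994 (leading)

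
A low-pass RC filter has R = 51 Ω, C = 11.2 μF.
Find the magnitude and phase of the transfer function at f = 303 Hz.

Step 1 — Angular frequency: ω = 2π·303 = 1904 rad/s.
Step 2 — Transfer function: H(jω) = 1/(1 + jωRC).
Step 3 — Denominator: 1 + jωRC = 1 + j·1904·51·1.12e-05 = 1 + j1.087.
Step 4 — H = 0.4582 - j0.4982.
Step 5 — Magnitude: |H| = 0.6769 (-3.4 dB); phase: φ = -47.4°.

|H| = 0.6769 (-3.4 dB), φ = -47.4°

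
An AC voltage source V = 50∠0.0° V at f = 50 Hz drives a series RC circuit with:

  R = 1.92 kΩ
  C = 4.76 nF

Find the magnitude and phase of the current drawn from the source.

Step 1 — Angular frequency: ω = 2π·f = 2π·50 = 314.2 rad/s.
Step 2 — Component impedances:
  R: Z = R = 1920 Ω
  C: Z = 1/(jωC) = -j/(ω·C) = 0 - j6.687e+05 Ω
Step 3 — Series combination: Z_total = R + C = 1920 - j6.687e+05 Ω = 6.687e+05∠-89.8° Ω.
Step 4 — Source phasor: V = 50∠0.0° V = 50 V.
Step 5 — Ohm's law: I = V / Z_total = (50) / (1920 - j6.687e+05) = 2.147e-07 + j7.477e-05 A.
Step 6 — Convert to polar: |I| = 7.477e-05 A, ∠I = 89.8°.

I = 7.477e-05∠89.8° A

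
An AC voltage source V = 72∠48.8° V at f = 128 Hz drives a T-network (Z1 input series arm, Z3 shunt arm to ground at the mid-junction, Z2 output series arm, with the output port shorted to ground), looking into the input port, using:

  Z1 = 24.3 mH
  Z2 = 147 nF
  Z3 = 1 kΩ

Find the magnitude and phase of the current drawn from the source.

Step 1 — Angular frequency: ω = 2π·f = 2π·128 = 804.2 rad/s.
Step 2 — Component impedances:
  Z1: Z = jωL = j·804.2·0.0243 = 0 + j19.54 Ω
  Z2: Z = 1/(jωC) = -j/(ω·C) = 0 - j8458 Ω
  Z3: Z = R = 1000 Ω
Step 3 — With the output port shorted to ground, the output series arm Z2 runs from the junction to ground; the shunt arm Z3 also runs from the junction to ground. They appear in parallel: Z3 || Z2 = 986.2 - j116.6 Ω.
Step 4 — Series with input arm Z1: Z_in = Z1 + (Z3 || Z2) = 986.2 - j97.05 Ω = 991∠-5.6° Ω.
Step 5 — Source phasor: V = 72∠48.8° V = 47.43 + j54.17 V.
Step 6 — Ohm's law: I = V / Z_total = (47.43 + j54.17) / (986.2 - j97.05) = 0.04227 + j0.05909 A.
Step 7 — Convert to polar: |I| = 0.07266 A, ∠I = 54.4°.

I = 0.07266∠54.4° A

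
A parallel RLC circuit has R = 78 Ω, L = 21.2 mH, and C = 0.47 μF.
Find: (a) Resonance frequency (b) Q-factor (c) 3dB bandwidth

Step 1 — Resonance: ω₀ = 1/√(LC) = 1/√(0.0212·4.7e-07) = 1.002e+04 rad/s.
Step 2 — f₀ = ω₀/(2π) = 1594 Hz.
Step 3 — Parallel Q: Q = R/(ω₀L) = 78/(1.002e+04·0.0212) = 0.3673.
Step 4 — Bandwidth: Δω = ω₀/Q = 2.728e+04 rad/s; BW = Δω/(2π) = 4341 Hz.

(a) f₀ = 1594 Hz  (b) Q = 0.3673  (c) BW = 4341 Hz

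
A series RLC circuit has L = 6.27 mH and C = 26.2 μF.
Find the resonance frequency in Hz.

Step 1 — Resonance condition Im(Z)=0 gives ω₀ = 1/√(LC).
Step 2 — ω₀ = 1/√(0.00627·2.62e-05) = 2467 rad/s.
Step 3 — f₀ = ω₀/(2π) = 392.7 Hz.

f₀ = 392.7 Hz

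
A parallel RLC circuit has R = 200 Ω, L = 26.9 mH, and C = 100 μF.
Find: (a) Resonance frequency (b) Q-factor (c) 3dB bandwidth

Step 1 — Resonance: ω₀ = 1/√(LC) = 1/√(0.0269·0.0001) = 609.7 rad/s.
Step 2 — f₀ = ω₀/(2π) = 97.04 Hz.
Step 3 — Parallel Q: Q = R/(ω₀L) = 200/(609.7·0.0269) = 12.19.
Step 4 — Bandwidth: Δω = ω₀/Q = 50 rad/s; BW = Δω/(2π) = 7.958 Hz.

(a) f₀ = 97.04 Hz  (b) Q = 12.19  (c) BW = 7.958 Hz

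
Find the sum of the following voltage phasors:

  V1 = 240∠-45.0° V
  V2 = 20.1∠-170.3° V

Step 1 — Convert each phasor to rectangular form:
  V1 = 240·(cos(-45.0°) + j·sin(-45.0°)) = 169.7 - j169.7 V
  V2 = 20.1·(cos(-170.3°) + j·sin(-170.3°)) = -19.81 - j3.387 V
Step 2 — Sum components: V_total = 149.9 - j173.1 V.
Step 3 — Convert to polar: |V_total| = 229 V, ∠V_total = -49.1°.

V_total = 229∠-49.1° V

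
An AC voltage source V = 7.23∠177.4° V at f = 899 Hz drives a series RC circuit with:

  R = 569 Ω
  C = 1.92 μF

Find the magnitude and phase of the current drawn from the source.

Step 1 — Angular frequency: ω = 2π·f = 2π·899 = 5649 rad/s.
Step 2 — Component impedances:
  R: Z = R = 569 Ω
  C: Z = 1/(jωC) = -j/(ω·C) = 0 - j92.21 Ω
Step 3 — Series combination: Z_total = R + C = 569 - j92.21 Ω = 576.4∠-9.2° Ω.
Step 4 — Source phasor: V = 7.23∠177.4° V = -7.223 + j0.328 V.
Step 5 — Ohm's law: I = V / Z_total = (-7.223 + j0.328) / (569 - j92.21) = -0.01246 - j0.001443 A.
Step 6 — Convert to polar: |I| = 0.01254 A, ∠I = -173.4°.

I = 0.01254∠-173.4° A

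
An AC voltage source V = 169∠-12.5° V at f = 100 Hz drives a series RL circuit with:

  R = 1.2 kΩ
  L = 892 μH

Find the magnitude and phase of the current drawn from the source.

Step 1 — Angular frequency: ω = 2π·f = 2π·100 = 628.3 rad/s.
Step 2 — Component impedances:
  R: Z = R = 1200 Ω
  L: Z = jωL = j·628.3·0.000892 = 0 + j0.5605 Ω
Step 3 — Series combination: Z_total = R + L = 1200 + j0.5605 Ω = 1200∠0.0° Ω.
Step 4 — Source phasor: V = 169∠-12.5° V = 165 - j36.58 V.
Step 5 — Ohm's law: I = V / Z_total = (165 - j36.58) / (1200 + j0.5605) = 0.1375 - j0.03055 A.
Step 6 — Convert to polar: |I| = 0.1408 A, ∠I = -12.5°.

I = 0.1408∠-12.5° A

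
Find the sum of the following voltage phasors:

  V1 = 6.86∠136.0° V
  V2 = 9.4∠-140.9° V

Step 1 — Convert each phasor to rectangular form:
  V1 = 6.86·(cos(136.0°) + j·sin(136.0°)) = -4.935 + j4.765 V
  V2 = 9.4·(cos(-140.9°) + j·sin(-140.9°)) = -7.295 - j5.928 V
Step 2 — Sum components: V_total = -12.23 - j1.163 V.
Step 3 — Convert to polar: |V_total| = 12.28 V, ∠V_total = -174.6°.

V_total = 12.28∠-174.6° V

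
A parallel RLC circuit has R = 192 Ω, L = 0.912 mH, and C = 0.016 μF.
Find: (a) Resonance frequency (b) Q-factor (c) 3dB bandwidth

Step 1 — Resonance: ω₀ = 1/√(LC) = 1/√(0.000912·1.6e-08) = 2.618e+05 rad/s.
Step 2 — f₀ = ω₀/(2π) = 4.166e+04 Hz.
Step 3 — Parallel Q: Q = R/(ω₀L) = 192/(2.618e+05·0.000912) = 0.8042.
Step 4 — Bandwidth: Δω = ω₀/Q = 3.255e+05 rad/s; BW = Δω/(2π) = 5.181e+04 Hz.

(a) f₀ = 4.166e+04 Hz  (b) Q = 0.8042  (c) BW = 5.181e+04 Hz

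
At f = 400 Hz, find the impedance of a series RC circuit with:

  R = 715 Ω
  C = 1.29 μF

Step 1 — Angular frequency: ω = 2π·f = 2π·400 = 2513 rad/s.
Step 2 — Component impedances:
  R: Z = R = 715 Ω
  C: Z = 1/(jωC) = -j/(ω·C) = 0 - j308.4 Ω
Step 3 — Series combination: Z_total = R + C = 715 - j308.4 Ω = 778.7∠-23.3° Ω.

Z = 715 - j308.4 Ω = 778.7∠-23.3° Ω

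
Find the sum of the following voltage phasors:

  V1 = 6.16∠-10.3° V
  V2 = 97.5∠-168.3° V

Step 1 — Convert each phasor to rectangular form:
  V1 = 6.16·(cos(-10.3°) + j·sin(-10.3°)) = 6.061 - j1.101 V
  V2 = 97.5·(cos(-168.3°) + j·sin(-168.3°)) = -95.47 - j19.77 V
Step 2 — Sum components: V_total = -89.41 - j20.87 V.
Step 3 — Convert to polar: |V_total| = 91.82 V, ∠V_total = -166.9°.

V_total = 91.82∠-166.9° V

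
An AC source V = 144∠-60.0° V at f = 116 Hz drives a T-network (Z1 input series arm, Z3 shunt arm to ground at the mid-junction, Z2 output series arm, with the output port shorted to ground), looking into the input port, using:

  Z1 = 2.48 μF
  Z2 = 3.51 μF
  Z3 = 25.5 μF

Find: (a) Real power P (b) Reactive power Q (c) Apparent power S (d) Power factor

Step 1 — Angular frequency: ω = 2π·f = 2π·116 = 728.8 rad/s.
Step 2 — Component impedances:
  Z1: Z = 1/(jωC) = -j/(ω·C) = 0 - j553.2 Ω
  Z2: Z = 1/(jωC) = -j/(ω·C) = 0 - j390.9 Ω
  Z3: Z = 1/(jωC) = -j/(ω·C) = 0 - j53.8 Ω
Step 3 — With the output port shorted to ground, the output series arm Z2 runs from the junction to ground; the shunt arm Z3 also runs from the junction to ground. They appear in parallel: Z3 || Z2 = 0 - j47.29 Ω.
Step 4 — Series with input arm Z1: Z_in = Z1 + (Z3 || Z2) = 0 - j600.5 Ω = 600.5∠-90.0° Ω.
Step 5 — Source phasor: V = 144∠-60.0° V = 72 - j124.7 V.
Step 6 — Current: I = V / Z = 0.2077 + j0.1199 A = 0.2398∠30.0° A.
Step 7 — Complex power: S = V·I* = 0 - j34.53 VA.
Step 8 — Real power: P = Re(S) = 0 W.
Step 9 — Reactive power: Q = Im(S) = -34.53 VAR.
Step 10 — Apparent power: |S| = 34.53 VA.
Step 11 — Power factor: PF = P/|S| = 0 (leading).

(a) P = 0 W  (b) Q = -34.53 VAR  (c) S = 34.53 VA  (d) PF = 0 (leading)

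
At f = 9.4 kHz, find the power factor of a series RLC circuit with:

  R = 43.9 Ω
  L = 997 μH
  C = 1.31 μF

Step 1 — Angular frequency: ω = 2π·f = 2π·9400 = 5.906e+04 rad/s.
Step 2 — Component impedances:
  R: Z = R = 43.9 Ω
  L: Z = jωL = j·5.906e+04·0.000997 = 0 + j58.88 Ω
  C: Z = 1/(jωC) = -j/(ω·C) = 0 - j12.92 Ω
Step 3 — Series combination: Z_total = R + L + C = 43.9 + j45.96 Ω = 63.56∠46.3° Ω.
Step 4 — Power factor: PF = cos(φ) = Re(Z)/|Z| = 43.9/63.56 = 0.6907.
Step 5 — Type: Im(Z) = 45.96 ⇒ lagging (phase φ = 46.3°).

PF = 0.6907 (lagging, φ = 46.3°)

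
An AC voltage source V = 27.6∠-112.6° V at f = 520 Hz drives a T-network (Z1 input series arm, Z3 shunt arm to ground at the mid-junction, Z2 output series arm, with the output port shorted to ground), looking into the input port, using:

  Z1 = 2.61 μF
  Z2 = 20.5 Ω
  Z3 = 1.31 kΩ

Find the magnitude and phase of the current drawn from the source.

Step 1 — Angular frequency: ω = 2π·f = 2π·520 = 3267 rad/s.
Step 2 — Component impedances:
  Z1: Z = 1/(jωC) = -j/(ω·C) = 0 - j117.3 Ω
  Z2: Z = R = 20.5 Ω
  Z3: Z = R = 1310 Ω
Step 3 — With the output port shorted to ground, the output series arm Z2 runs from the junction to ground; the shunt arm Z3 also runs from the junction to ground. They appear in parallel: Z3 || Z2 = 20.18 Ω.
Step 4 — Series with input arm Z1: Z_in = Z1 + (Z3 || Z2) = 20.18 - j117.3 Ω = 119∠-80.2° Ω.
Step 5 — Source phasor: V = 27.6∠-112.6° V = -10.61 - j25.48 V.
Step 6 — Ohm's law: I = V / Z_total = (-10.61 - j25.48) / (20.18 - j117.3) = 0.1959 - j0.1242 A.
Step 7 — Convert to polar: |I| = 0.2319 A, ∠I = -32.4°.

I = 0.2319∠-32.4° A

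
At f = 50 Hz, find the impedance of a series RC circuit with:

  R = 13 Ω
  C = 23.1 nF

Step 1 — Angular frequency: ω = 2π·f = 2π·50 = 314.2 rad/s.
Step 2 — Component impedances:
  R: Z = R = 13 Ω
  C: Z = 1/(jωC) = -j/(ω·C) = 0 - j1.378e+05 Ω
Step 3 — Series combination: Z_total = R + C = 13 - j1.378e+05 Ω = 1.378e+05∠-90.0° Ω.

Z = 13 - j1.378e+05 Ω = 1.378e+05∠-90.0° Ω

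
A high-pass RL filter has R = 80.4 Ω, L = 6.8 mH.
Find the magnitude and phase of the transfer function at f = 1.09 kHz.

Step 1 — Angular frequency: ω = 2π·1090 = 6849 rad/s.
Step 2 — Transfer function: H(jω) = jωL/(R + jωL).
Step 3 — Numerator jωL = j·46.57; denominator R + jωL = 80.4 + j46.57.
Step 4 — H = 0.2512 + j0.4337.
Step 5 — Magnitude: |H| = 0.5012 (-6.0 dB); phase: φ = 59.9°.

|H| = 0.5012 (-6.0 dB), φ = 59.9°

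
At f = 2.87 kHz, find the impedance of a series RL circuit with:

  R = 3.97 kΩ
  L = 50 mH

Step 1 — Angular frequency: ω = 2π·f = 2π·2870 = 1.803e+04 rad/s.
Step 2 — Component impedances:
  R: Z = R = 3970 Ω
  L: Z = jωL = j·1.803e+04·0.05 = 0 + j901.6 Ω
Step 3 — Series combination: Z_total = R + L = 3970 + j901.6 Ω = 4071∠12.8° Ω.

Z = 3970 + j901.6 Ω = 4071∠12.8° Ω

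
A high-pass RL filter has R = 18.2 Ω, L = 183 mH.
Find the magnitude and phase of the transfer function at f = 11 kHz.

Step 1 — Angular frequency: ω = 2π·1.1e+04 = 6.912e+04 rad/s.
Step 2 — Transfer function: H(jω) = jωL/(R + jωL).
Step 3 — Numerator jωL = j·1.265e+04; denominator R + jωL = 18.2 + j1.265e+04.
Step 4 — H = 1 + j0.001439.
Step 5 — Magnitude: |H| = 1 (-0.0 dB); phase: φ = 0.1°.

|H| = 1 (-0.0 dB), φ = 0.1°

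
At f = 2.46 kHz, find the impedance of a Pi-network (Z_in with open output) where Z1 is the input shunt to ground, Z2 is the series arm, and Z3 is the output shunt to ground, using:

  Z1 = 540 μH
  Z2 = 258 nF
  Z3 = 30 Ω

Step 1 — Angular frequency: ω = 2π·f = 2π·2460 = 1.546e+04 rad/s.
Step 2 — Component impedances:
  Z1: Z = jωL = j·1.546e+04·0.00054 = 0 + j8.347 Ω
  Z2: Z = 1/(jωC) = -j/(ω·C) = 0 - j250.8 Ω
  Z3: Z = R = 30 Ω
Step 3 — With open output, the series arm Z2 and the output shunt Z3 appear in series to ground: Z2 + Z3 = 30 - j250.8 Ω.
Step 4 — Parallel with input shunt Z1: Z_in = Z1 || (Z2 + Z3) = 0.03503 + j8.63 Ω = 8.63∠89.8° Ω.

Z = 0.03503 + j8.63 Ω = 8.63∠89.8° Ω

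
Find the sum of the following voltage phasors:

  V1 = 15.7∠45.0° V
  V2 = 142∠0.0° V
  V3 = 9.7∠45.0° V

Step 1 — Convert each phasor to rectangular form:
  V1 = 15.7·(cos(45.0°) + j·sin(45.0°)) = 11.1 + j11.1 V
  V2 = 142·(cos(0.0°) + j·sin(0.0°)) = 142 V
  V3 = 9.7·(cos(45.0°) + j·sin(45.0°)) = 6.859 + j6.859 V
Step 2 — Sum components: V_total = 160 + j17.96 V.
Step 3 — Convert to polar: |V_total| = 161 V, ∠V_total = 6.4°.

V_total = 161∠6.4° V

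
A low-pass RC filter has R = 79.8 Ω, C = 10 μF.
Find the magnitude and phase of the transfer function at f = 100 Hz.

Step 1 — Angular frequency: ω = 2π·100 = 628.3 rad/s.
Step 2 — Transfer function: H(jω) = 1/(1 + jωRC).
Step 3 — Denominator: 1 + jωRC = 1 + j·628.3·79.8·1e-05 = 1 + j0.5014.
Step 4 — H = 0.7991 - j0.4007.
Step 5 — Magnitude: |H| = 0.8939 (-1.0 dB); phase: φ = -26.6°.

|H| = 0.8939 (-1.0 dB), φ = -26.6°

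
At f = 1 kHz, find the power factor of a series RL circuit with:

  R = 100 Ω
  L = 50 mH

Step 1 — Angular frequency: ω = 2π·f = 2π·1000 = 6283 rad/s.
Step 2 — Component impedances:
  R: Z = R = 100 Ω
  L: Z = jωL = j·6283·0.05 = 0 + j314.2 Ω
Step 3 — Series combination: Z_total = R + L = 100 + j314.2 Ω = 329.7∠72.3° Ω.
Step 4 — Power factor: PF = cos(φ) = Re(Z)/|Z| = 100/329.7 = 0.3033.
Step 5 — Type: Im(Z) = 314.2 ⇒ lagging (phase φ = 72.3°).

PF = 0.3033 (lagging, φ = 72.3°)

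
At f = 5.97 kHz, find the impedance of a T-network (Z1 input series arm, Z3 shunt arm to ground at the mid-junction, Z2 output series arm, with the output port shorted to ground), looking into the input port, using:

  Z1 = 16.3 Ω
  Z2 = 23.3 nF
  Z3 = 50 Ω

Step 1 — Angular frequency: ω = 2π·f = 2π·5970 = 3.751e+04 rad/s.
Step 2 — Component impedances:
  Z1: Z = R = 16.3 Ω
  Z2: Z = 1/(jωC) = -j/(ω·C) = 0 - j1144 Ω
  Z3: Z = R = 50 Ω
Step 3 — With the output port shorted to ground, the output series arm Z2 runs from the junction to ground; the shunt arm Z3 also runs from the junction to ground. They appear in parallel: Z3 || Z2 = 49.9 - j2.181 Ω.
Step 4 — Series with input arm Z1: Z_in = Z1 + (Z3 || Z2) = 66.2 - j2.181 Ω = 66.24∠-1.9° Ω.

Z = 66.2 - j2.181 Ω = 66.24∠-1.9° Ω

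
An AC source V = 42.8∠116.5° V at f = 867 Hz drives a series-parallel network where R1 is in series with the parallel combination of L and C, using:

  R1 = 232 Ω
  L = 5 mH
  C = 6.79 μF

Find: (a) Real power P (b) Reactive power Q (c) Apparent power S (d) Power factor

Step 1 — Angular frequency: ω = 2π·f = 2π·867 = 5448 rad/s.
Step 2 — Component impedances:
  R1: Z = R = 232 Ω
  L: Z = jωL = j·5448·0.005 = 0 + j27.24 Ω
  C: Z = 1/(jωC) = -j/(ω·C) = 0 - j27.04 Ω
Step 3 — Parallel branch: L || C = 1/(1/L + 1/C) = 0 - j3640 Ω.
Step 4 — Series with R1: Z_total = R1 + (L || C) = 232 - j3640 Ω = 3647∠-86.4° Ω.
Step 5 — Source phasor: V = 42.8∠116.5° V = -19.1 + j38.3 V.
Step 6 — Current: I = V / Z = -0.01081 - j0.004557 A = 0.01173∠-157.1° A.
Step 7 — Complex power: S = V·I* = 0.03195 - j0.5012 VA.
Step 8 — Real power: P = Re(S) = 0.03195 W.
Step 9 — Reactive power: Q = Im(S) = -0.5012 VAR.
Step 10 — Apparent power: |S| = 0.5022 VA.
Step 11 — Power factor: PF = P/|S| = 0.06361 (leading).

(a) P = 0.03195 W  (b) Q = -0.5012 VAR  (c) S = 0.5022 VA  (d) PF = 0.06361 (leading)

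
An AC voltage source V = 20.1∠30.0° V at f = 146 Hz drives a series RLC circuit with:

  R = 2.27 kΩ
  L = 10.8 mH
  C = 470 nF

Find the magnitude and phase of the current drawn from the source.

Step 1 — Angular frequency: ω = 2π·f = 2π·146 = 917.3 rad/s.
Step 2 — Component impedances:
  R: Z = R = 2270 Ω
  L: Z = jωL = j·917.3·0.0108 = 0 + j9.907 Ω
  C: Z = 1/(jωC) = -j/(ω·C) = 0 - j2319 Ω
Step 3 — Series combination: Z_total = R + L + C = 2270 - j2309 Ω = 3238∠-45.5° Ω.
Step 4 — Source phasor: V = 20.1∠30.0° V = 17.41 + j10.05 V.
Step 5 — Ohm's law: I = V / Z_total = (17.41 + j10.05) / (2270 - j2309) = 0.001555 + j0.006009 A.
Step 6 — Convert to polar: |I| = 0.006207 A, ∠I = 75.5°.

I = 0.006207∠75.5° A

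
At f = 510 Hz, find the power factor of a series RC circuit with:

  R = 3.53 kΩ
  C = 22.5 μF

Step 1 — Angular frequency: ω = 2π·f = 2π·510 = 3204 rad/s.
Step 2 — Component impedances:
  R: Z = R = 3530 Ω
  C: Z = 1/(jωC) = -j/(ω·C) = 0 - j13.87 Ω
Step 3 — Series combination: Z_total = R + C = 3530 - j13.87 Ω = 3530∠-0.2° Ω.
Step 4 — Power factor: PF = cos(φ) = Re(Z)/|Z| = 3530/3530 = 1.
Step 5 — Type: Im(Z) = -13.87 ⇒ leading (phase φ = -0.2°).

PF = 1 (leading, φ = -0.2°)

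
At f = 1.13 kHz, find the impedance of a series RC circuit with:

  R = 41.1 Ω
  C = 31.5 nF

Step 1 — Angular frequency: ω = 2π·f = 2π·1130 = 7100 rad/s.
Step 2 — Component impedances:
  R: Z = R = 41.1 Ω
  C: Z = 1/(jωC) = -j/(ω·C) = 0 - j4471 Ω
Step 3 — Series combination: Z_total = R + C = 41.1 - j4471 Ω = 4471∠-89.5° Ω.

Z = 41.1 - j4471 Ω = 4471∠-89.5° Ω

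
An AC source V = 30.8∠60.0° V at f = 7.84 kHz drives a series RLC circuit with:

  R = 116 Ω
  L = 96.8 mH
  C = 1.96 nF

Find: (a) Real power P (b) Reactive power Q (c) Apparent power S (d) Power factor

Step 1 — Angular frequency: ω = 2π·f = 2π·7840 = 4.926e+04 rad/s.
Step 2 — Component impedances:
  R: Z = R = 116 Ω
  L: Z = jωL = j·4.926e+04·0.0968 = 0 + j4768 Ω
  C: Z = 1/(jωC) = -j/(ω·C) = 0 - j1.036e+04 Ω
Step 3 — Series combination: Z_total = R + L + C = 116 - j5589 Ω = 5590∠-88.8° Ω.
Step 4 — Source phasor: V = 30.8∠60.0° V = 15.4 + j26.67 V.
Step 5 — Current: I = V / Z = -0.004713 + j0.002853 A = 0.00551∠148.8° A.
Step 6 — Complex power: S = V·I* = 0.003521 - j0.1697 VA.
Step 7 — Real power: P = Re(S) = 0.003521 W.
Step 8 — Reactive power: Q = Im(S) = -0.1697 VAR.
Step 9 — Apparent power: |S| = 0.1697 VA.
Step 10 — Power factor: PF = P/|S| = 0.02075 (leading).

(a) P = 0.003521 W  (b) Q = -0.1697 VAR  (c) S = 0.1697 VA  (d) PF = 0.02075 (leading)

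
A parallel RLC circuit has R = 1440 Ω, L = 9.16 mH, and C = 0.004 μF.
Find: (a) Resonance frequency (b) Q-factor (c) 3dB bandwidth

Step 1 — Resonance: ω₀ = 1/√(LC) = 1/√(0.00916·4e-09) = 1.652e+05 rad/s.
Step 2 — f₀ = ω₀/(2π) = 2.629e+04 Hz.
Step 3 — Parallel Q: Q = R/(ω₀L) = 1440/(1.652e+05·0.00916) = 0.9516.
Step 4 — Bandwidth: Δω = ω₀/Q = 1.736e+05 rad/s; BW = Δω/(2π) = 2.763e+04 Hz.

(a) f₀ = 2.629e+04 Hz  (b) Q = 0.9516  (c) BW = 2.763e+04 Hz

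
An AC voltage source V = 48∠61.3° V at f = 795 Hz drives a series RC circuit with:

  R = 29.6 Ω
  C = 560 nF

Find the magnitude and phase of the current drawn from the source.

Step 1 — Angular frequency: ω = 2π·f = 2π·795 = 4995 rad/s.
Step 2 — Component impedances:
  R: Z = R = 29.6 Ω
  C: Z = 1/(jωC) = -j/(ω·C) = 0 - j357.5 Ω
Step 3 — Series combination: Z_total = R + C = 29.6 - j357.5 Ω = 358.7∠-85.3° Ω.
Step 4 — Source phasor: V = 48∠61.3° V = 23.05 + j42.1 V.
Step 5 — Ohm's law: I = V / Z_total = (23.05 + j42.1) / (29.6 - j357.5) = -0.1117 + j0.07373 A.
Step 6 — Convert to polar: |I| = 0.1338 A, ∠I = 146.6°.

I = 0.1338∠146.6° A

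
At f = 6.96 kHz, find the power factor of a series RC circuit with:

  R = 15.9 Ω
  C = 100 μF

Step 1 — Angular frequency: ω = 2π·f = 2π·6960 = 4.373e+04 rad/s.
Step 2 — Component impedances:
  R: Z = R = 15.9 Ω
  C: Z = 1/(jωC) = -j/(ω·C) = 0 - j0.2287 Ω
Step 3 — Series combination: Z_total = R + C = 15.9 - j0.2287 Ω = 15.9∠-0.8° Ω.
Step 4 — Power factor: PF = cos(φ) = Re(Z)/|Z| = 15.9/15.902 = 0.9999.
Step 5 — Type: Im(Z) = -0.2287 ⇒ leading (phase φ = -0.8°).

PF = 0.9999 (leading, φ = -0.8°)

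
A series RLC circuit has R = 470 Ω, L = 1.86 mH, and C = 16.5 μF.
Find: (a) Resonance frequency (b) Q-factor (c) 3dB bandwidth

Step 1 — Resonance: ω₀ = 1/√(LC) = 1/√(0.00186·1.65e-05) = 5708 rad/s.
Step 2 — f₀ = ω₀/(2π) = 908.5 Hz.
Step 3 — Series Q: Q = ω₀L/R = 5708·0.00186/470 = 0.02259.
Step 4 — Bandwidth: Δω = ω₀/Q = 2.527e+05 rad/s; BW = Δω/(2π) = 4.022e+04 Hz.

(a) f₀ = 908.5 Hz  (b) Q = 0.02259  (c) BW = 4.022e+04 Hz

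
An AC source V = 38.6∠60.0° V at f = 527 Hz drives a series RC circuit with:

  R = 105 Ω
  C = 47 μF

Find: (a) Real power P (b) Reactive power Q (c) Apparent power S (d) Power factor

Step 1 — Angular frequency: ω = 2π·f = 2π·527 = 3311 rad/s.
Step 2 — Component impedances:
  R: Z = R = 105 Ω
  C: Z = 1/(jωC) = -j/(ω·C) = 0 - j6.426 Ω
Step 3 — Series combination: Z_total = R + C = 105 - j6.426 Ω = 105.2∠-3.5° Ω.
Step 4 — Source phasor: V = 38.6∠60.0° V = 19.3 + j33.43 V.
Step 5 — Current: I = V / Z = 0.1637 + j0.3284 A = 0.3669∠63.5° A.
Step 6 — Complex power: S = V·I* = 14.14 - j0.8651 VA.
Step 7 — Real power: P = Re(S) = 14.14 W.
Step 8 — Reactive power: Q = Im(S) = -0.8651 VAR.
Step 9 — Apparent power: |S| = 14.16 VA.
Step 10 — Power factor: PF = P/|S| = 0.9981 (leading).

(a) P = 14.14 W  (b) Q = -0.8651 VAR  (c) S = 14.16 VA  (d) PF = 0.9981 (leading)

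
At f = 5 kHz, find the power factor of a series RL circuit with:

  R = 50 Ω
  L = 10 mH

Step 1 — Angular frequency: ω = 2π·f = 2π·5000 = 3.142e+04 rad/s.
Step 2 — Component impedances:
  R: Z = R = 50 Ω
  L: Z = jωL = j·3.142e+04·0.01 = 0 + j314.2 Ω
Step 3 — Series combination: Z_total = R + L = 50 + j314.2 Ω = 318.1∠81.0° Ω.
Step 4 — Power factor: PF = cos(φ) = Re(Z)/|Z| = 50/318.1 = 0.1572.
Step 5 — Type: Im(Z) = 314.2 ⇒ lagging (phase φ = 81.0°).

PF = 0.1572 (lagging, φ = 81.0°)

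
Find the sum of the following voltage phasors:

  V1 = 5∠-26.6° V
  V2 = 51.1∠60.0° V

Step 1 — Convert each phasor to rectangular form:
  V1 = 5·(cos(-26.6°) + j·sin(-26.6°)) = 4.471 - j2.239 V
  V2 = 51.1·(cos(60.0°) + j·sin(60.0°)) = 25.55 + j44.25 V
Step 2 — Sum components: V_total = 30.02 + j42.02 V.
Step 3 — Convert to polar: |V_total| = 51.64 V, ∠V_total = 54.5°.

V_total = 51.64∠54.5° V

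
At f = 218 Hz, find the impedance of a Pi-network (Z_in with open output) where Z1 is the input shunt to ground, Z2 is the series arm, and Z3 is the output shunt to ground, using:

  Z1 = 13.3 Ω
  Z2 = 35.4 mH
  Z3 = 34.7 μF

Step 1 — Angular frequency: ω = 2π·f = 2π·218 = 1370 rad/s.
Step 2 — Component impedances:
  Z1: Z = R = 13.3 Ω
  Z2: Z = jωL = j·1370·0.0354 = 0 + j48.49 Ω
  Z3: Z = 1/(jωC) = -j/(ω·C) = 0 - j21.04 Ω
Step 3 — With open output, the series arm Z2 and the output shunt Z3 appear in series to ground: Z2 + Z3 = 0 + j27.45 Ω.
Step 4 — Parallel with input shunt Z1: Z_in = Z1 || (Z2 + Z3) = 10.77 + j5.219 Ω = 11.97∠25.9° Ω.

Z = 10.77 + j5.219 Ω = 11.97∠25.9° Ω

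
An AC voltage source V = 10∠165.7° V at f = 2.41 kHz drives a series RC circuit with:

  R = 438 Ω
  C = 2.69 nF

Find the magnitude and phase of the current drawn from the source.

Step 1 — Angular frequency: ω = 2π·f = 2π·2410 = 1.514e+04 rad/s.
Step 2 — Component impedances:
  R: Z = R = 438 Ω
  C: Z = 1/(jωC) = -j/(ω·C) = 0 - j2.455e+04 Ω
Step 3 — Series combination: Z_total = R + C = 438 - j2.455e+04 Ω = 2.455e+04∠-89.0° Ω.
Step 4 — Source phasor: V = 10∠165.7° V = -9.69 + j2.47 V.
Step 5 — Ohm's law: I = V / Z_total = (-9.69 + j2.47) / (438 - j2.455e+04) = -0.0001076 - j0.0003928 A.
Step 6 — Convert to polar: |I| = 0.0004073 A, ∠I = -105.3°.

I = 0.0004073∠-105.3° A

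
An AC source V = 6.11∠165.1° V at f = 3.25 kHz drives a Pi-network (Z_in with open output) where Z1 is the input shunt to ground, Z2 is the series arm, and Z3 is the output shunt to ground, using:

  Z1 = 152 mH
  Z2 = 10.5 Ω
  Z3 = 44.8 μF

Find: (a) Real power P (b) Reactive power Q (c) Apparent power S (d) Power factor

Step 1 — Angular frequency: ω = 2π·f = 2π·3250 = 2.042e+04 rad/s.
Step 2 — Component impedances:
  Z1: Z = jωL = j·2.042e+04·0.152 = 0 + j3104 Ω
  Z2: Z = R = 10.5 Ω
  Z3: Z = 1/(jωC) = -j/(ω·C) = 0 - j1.093 Ω
Step 3 — With open output, the series arm Z2 and the output shunt Z3 appear in series to ground: Z2 + Z3 = 10.5 - j1.093 Ω.
Step 4 — Parallel with input shunt Z1: Z_in = Z1 || (Z2 + Z3) = 10.51 - j1.058 Ω = 10.56∠-5.7° Ω.
Step 5 — Source phasor: V = 6.11∠165.1° V = -5.905 + j1.571 V.
Step 6 — Current: I = V / Z = -0.5712 + j0.09201 A = 0.5786∠170.8° A.
Step 7 — Complex power: S = V·I* = 3.517 - j0.3541 VA.
Step 8 — Real power: P = Re(S) = 3.517 W.
Step 9 — Reactive power: Q = Im(S) = -0.3541 VAR.
Step 10 — Apparent power: |S| = 3.535 VA.
Step 11 — Power factor: PF = P/|S| = 0.995 (leading).

(a) P = 3.517 W  (b) Q = -0.3541 VAR  (c) S = 3.535 VA  (d) PF = 0.995 (leading)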